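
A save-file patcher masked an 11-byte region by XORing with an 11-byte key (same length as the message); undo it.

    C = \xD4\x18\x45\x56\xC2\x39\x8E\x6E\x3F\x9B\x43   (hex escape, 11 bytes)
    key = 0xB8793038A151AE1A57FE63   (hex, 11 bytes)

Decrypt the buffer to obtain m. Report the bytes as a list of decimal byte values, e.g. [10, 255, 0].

XOR is its own inverse, so applying the key byte-wise gives the result directly.
d4 XOR b8 = 6c
18 XOR 79 = 61
45 XOR 30 = 75
56 XOR 38 = 6e
c2 XOR a1 = 63
39 XOR 51 = 68
8e XOR ae = 20
6e XOR 1a = 74
3f XOR 57 = 68
9b XOR fe = 65
43 XOR 63 = 20

[108, 97, 117, 110, 99, 104, 32, 116, 104, 101, 32]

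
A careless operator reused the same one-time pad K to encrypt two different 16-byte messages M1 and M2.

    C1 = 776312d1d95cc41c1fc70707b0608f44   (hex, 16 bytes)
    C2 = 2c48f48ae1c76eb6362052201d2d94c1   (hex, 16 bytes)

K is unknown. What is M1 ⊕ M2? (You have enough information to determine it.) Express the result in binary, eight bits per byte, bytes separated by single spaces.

01011011 00101011 11100110 01011011 00111000 10011011 10101010 10101010 00101001 11100111 01010101 00100111 10101101 01001101 00011011 10000101

C1 ⊕ C2 = (M1 ⊕ K) ⊕ (M2 ⊕ K) = M1 ⊕ M2 — the shared key cancels under XOR.
byte 0: 77 XOR 2c = 5b
byte 1: 63 XOR 48 = 2b
byte 2: 12 XOR f4 = e6
byte 3: d1 XOR 8a = 5b
byte 4: d9 XOR e1 = 38
byte 5: 5c XOR c7 = 9b
byte 6: c4 XOR 6e = aa
byte 7: 1c XOR b6 = aa
byte 8: 1f XOR 36 = 29
byte 9: c7 XOR 20 = e7
byte 10: 07 XOR 52 = 55
byte 11: 07 XOR 20 = 27
byte 12: b0 XOR 1d = ad
byte 13: 60 XOR 2d = 4d
byte 14: 8f XOR 94 = 1b
byte 15: 44 XOR c1 = 85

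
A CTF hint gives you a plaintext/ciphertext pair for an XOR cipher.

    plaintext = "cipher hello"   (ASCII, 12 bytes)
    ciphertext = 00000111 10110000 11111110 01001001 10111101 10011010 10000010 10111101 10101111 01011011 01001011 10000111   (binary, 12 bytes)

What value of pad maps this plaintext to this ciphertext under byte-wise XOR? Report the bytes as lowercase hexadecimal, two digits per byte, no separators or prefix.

64d98e21d8e8a2d5ca3727e8

Since ciphertext = plaintext ⊕ pad, XORing both sides with plaintext gives pad = plaintext ⊕ ciphertext.
63 XOR 07 = 64
69 XOR b0 = d9
70 XOR fe = 8e
68 XOR 49 = 21
65 XOR bd = d8
72 XOR 9a = e8
20 XOR 82 = a2
68 XOR bd = d5
65 XOR af = ca
6c XOR 5b = 37
6c XOR 4b = 27
6f XOR 87 = e8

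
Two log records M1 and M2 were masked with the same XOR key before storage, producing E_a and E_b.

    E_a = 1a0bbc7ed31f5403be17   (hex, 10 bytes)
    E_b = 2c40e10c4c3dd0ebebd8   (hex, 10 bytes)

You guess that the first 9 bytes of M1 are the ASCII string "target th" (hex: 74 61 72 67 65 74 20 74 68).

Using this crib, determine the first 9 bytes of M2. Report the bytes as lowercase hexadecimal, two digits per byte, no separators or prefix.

422a2f15fa56a49c3d

First, E_a ⊕ E_b = (M1 ⊕ K) ⊕ (M2 ⊕ K) = M1 ⊕ M2, so the key drops out. Then M2 = (M1 ⊕ M2) ⊕ M1 over the first 9 bytes.
byte 0: (1a ^ 2c) ^ 74 = 36 ^ 74 = 42
byte 1: (0b ^ 40) ^ 61 = 4b ^ 61 = 2a
byte 2: (bc ^ e1) ^ 72 = 5d ^ 72 = 2f
byte 3: (7e ^ 0c) ^ 67 = 72 ^ 67 = 15
byte 4: (d3 ^ 4c) ^ 65 = 9f ^ 65 = fa
byte 5: (1f ^ 3d) ^ 74 = 22 ^ 74 = 56
byte 6: (54 ^ d0) ^ 20 = 84 ^ 20 = a4
byte 7: (03 ^ eb) ^ 74 = e8 ^ 74 = 9c
byte 8: (be ^ eb) ^ 68 = 55 ^ 68 = 3d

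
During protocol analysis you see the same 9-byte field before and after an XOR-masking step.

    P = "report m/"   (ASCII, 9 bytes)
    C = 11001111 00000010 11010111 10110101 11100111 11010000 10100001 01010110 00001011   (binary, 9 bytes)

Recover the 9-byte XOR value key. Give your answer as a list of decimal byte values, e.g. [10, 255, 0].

Since C = P ⊕ key, XORing both sides with P gives key = P ⊕ C.
byte 0: 01110010 ^ 11001111 = 10111101
byte 1: 01100101 ^ 00000010 = 01100111
byte 2: 01110000 ^ 11010111 = 10100111
byte 3: 01101111 ^ 10110101 = 11011010
byte 4: 01110010 ^ 11100111 = 10010101
byte 5: 01110100 ^ 11010000 = 10100100
byte 6: 00100000 ^ 10100001 = 10000001
byte 7: 01101101 ^ 01010110 = 00111011
byte 8: 00101111 ^ 00001011 = 00100100

[189, 103, 167, 218, 149, 164, 129, 59, 36]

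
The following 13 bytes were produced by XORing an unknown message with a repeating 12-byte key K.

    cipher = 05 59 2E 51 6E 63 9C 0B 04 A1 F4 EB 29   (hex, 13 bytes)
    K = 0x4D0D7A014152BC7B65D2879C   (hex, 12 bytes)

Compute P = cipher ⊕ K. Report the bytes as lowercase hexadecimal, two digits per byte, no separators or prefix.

The 12-byte key repeats, so the effective keystream is 4d 0d 7a 01 41 52 bc 7b 65 d2 87 9c 4d.
byte 0:   5 XOR  77 =  72
byte 1:  89 XOR  13 =  84
byte 2:  46 XOR 122 =  84
byte 3:  81 XOR   1 =  80
byte 4: 110 XOR  65 =  47
byte 5:  99 XOR  82 =  49
byte 6: 156 XOR 188 =  32
byte 7:  11 XOR 123 = 112
byte 8:   4 XOR 101 =  97
byte 9: 161 XOR 210 = 115
byte 10: 244 XOR 135 = 115
byte 11: 235 XOR 156 = 119
byte 12:  41 XOR  77 = 100

485454502f3120706173737764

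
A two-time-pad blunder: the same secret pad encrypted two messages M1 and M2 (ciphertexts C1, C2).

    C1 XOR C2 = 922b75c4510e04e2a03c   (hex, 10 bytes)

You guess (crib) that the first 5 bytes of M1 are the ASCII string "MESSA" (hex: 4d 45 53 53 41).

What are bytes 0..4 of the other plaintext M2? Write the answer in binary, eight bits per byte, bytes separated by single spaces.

Since C1 ⊕ C2 = M1 ⊕ M2, XORing with the guessed M1 bytes yields the corresponding M2 bytes: M2 = (C1 ⊕ C2) ⊕ M1.
byte 0: 92 ⊕ 4d = df
byte 1: 2b ⊕ 45 = 6e
byte 2: 75 ⊕ 53 = 26
byte 3: c4 ⊕ 53 = 97
byte 4: 51 ⊕ 41 = 10

11011111 01101110 00100110 10010111 00010000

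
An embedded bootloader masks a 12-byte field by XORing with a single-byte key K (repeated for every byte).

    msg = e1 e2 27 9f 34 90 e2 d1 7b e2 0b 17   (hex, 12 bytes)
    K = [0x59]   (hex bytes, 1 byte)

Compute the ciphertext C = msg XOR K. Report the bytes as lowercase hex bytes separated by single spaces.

The 1-byte key repeats, so the effective keystream is 59 59 59 59 59 59 59 59 59 59 59 59.
byte 0: e1 XOR 59 = b8
byte 1: e2 XOR 59 = bb
byte 2: 27 XOR 59 = 7e
byte 3: 9f XOR 59 = c6
byte 4: 34 XOR 59 = 6d
byte 5: 90 XOR 59 = c9
byte 6: e2 XOR 59 = bb
byte 7: d1 XOR 59 = 88
byte 8: 7b XOR 59 = 22
byte 9: e2 XOR 59 = bb
byte 10: 0b XOR 59 = 52
byte 11: 17 XOR 59 = 4e

b8 bb 7e c6 6d c9 bb 88 22 bb 52 4e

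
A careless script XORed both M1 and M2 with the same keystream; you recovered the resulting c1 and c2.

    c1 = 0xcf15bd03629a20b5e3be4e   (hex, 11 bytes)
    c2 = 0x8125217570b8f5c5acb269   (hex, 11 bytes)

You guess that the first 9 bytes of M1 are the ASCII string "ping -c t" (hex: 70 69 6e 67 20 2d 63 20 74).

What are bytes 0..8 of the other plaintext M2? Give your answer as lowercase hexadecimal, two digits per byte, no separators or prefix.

3e59f211320fb6503b

First, c1 ⊕ c2 = (M1 ⊕ K) ⊕ (M2 ⊕ K) = M1 ⊕ M2, so the key drops out. Then M2 = (M1 ⊕ M2) ⊕ M1 over the first 9 bytes.
byte 0: (cf xor 81) xor 70 = 4e xor 70 = 3e
byte 1: (15 xor 25) xor 69 = 30 xor 69 = 59
byte 2: (bd xor 21) xor 6e = 9c xor 6e = f2
byte 3: (03 xor 75) xor 67 = 76 xor 67 = 11
byte 4: (62 xor 70) xor 20 = 12 xor 20 = 32
byte 5: (9a xor b8) xor 2d = 22 xor 2d = 0f
byte 6: (20 xor f5) xor 63 = d5 xor 63 = b6
byte 7: (b5 xor c5) xor 20 = 70 xor 20 = 50
byte 8: (e3 xor ac) xor 74 = 4f xor 74 = 3b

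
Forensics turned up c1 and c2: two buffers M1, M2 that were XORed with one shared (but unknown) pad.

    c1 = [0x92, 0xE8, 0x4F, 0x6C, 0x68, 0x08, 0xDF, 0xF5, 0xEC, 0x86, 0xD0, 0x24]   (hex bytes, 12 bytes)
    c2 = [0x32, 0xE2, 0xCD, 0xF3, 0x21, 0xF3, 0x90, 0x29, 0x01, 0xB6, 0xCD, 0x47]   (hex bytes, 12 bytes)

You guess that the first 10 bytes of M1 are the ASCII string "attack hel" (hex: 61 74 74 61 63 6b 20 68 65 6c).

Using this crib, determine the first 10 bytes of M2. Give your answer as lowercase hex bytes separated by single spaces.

First, c1 ⊕ c2 = (M1 ⊕ K) ⊕ (M2 ⊕ K) = M1 ⊕ M2, so the key drops out. Then M2 = (M1 ⊕ M2) ⊕ M1 over the first 10 bytes.
byte 0: (92 XOR 32) XOR 61 = a0 XOR 61 = c1
byte 1: (e8 XOR e2) XOR 74 = 0a XOR 74 = 7e
byte 2: (4f XOR cd) XOR 74 = 82 XOR 74 = f6
byte 3: (6c XOR f3) XOR 61 = 9f XOR 61 = fe
byte 4: (68 XOR 21) XOR 63 = 49 XOR 63 = 2a
byte 5: (08 XOR f3) XOR 6b = fb XOR 6b = 90
byte 6: (df XOR 90) XOR 20 = 4f XOR 20 = 6f
byte 7: (f5 XOR 29) XOR 68 = dc XOR 68 = b4
byte 8: (ec XOR 01) XOR 65 = ed XOR 65 = 88
byte 9: (86 XOR b6) XOR 6c = 30 XOR 6c = 5c

c1 7e f6 fe 2a 90 6f b4 88 5c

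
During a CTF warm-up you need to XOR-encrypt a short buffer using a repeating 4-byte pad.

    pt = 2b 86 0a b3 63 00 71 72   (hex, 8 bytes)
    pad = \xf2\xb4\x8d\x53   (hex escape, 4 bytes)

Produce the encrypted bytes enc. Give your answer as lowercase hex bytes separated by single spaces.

The 4-byte key repeats, so the effective keystream is f2 b4 8d 53 f2 b4 8d 53.
byte 0: 2b XOR f2 = d9
byte 1: 86 XOR b4 = 32
byte 2: 0a XOR 8d = 87
byte 3: b3 XOR 53 = e0
byte 4: 63 XOR f2 = 91
byte 5: 00 XOR b4 = b4
byte 6: 71 XOR 8d = fc
byte 7: 72 XOR 53 = 21

d9 32 87 e0 91 b4 fc 21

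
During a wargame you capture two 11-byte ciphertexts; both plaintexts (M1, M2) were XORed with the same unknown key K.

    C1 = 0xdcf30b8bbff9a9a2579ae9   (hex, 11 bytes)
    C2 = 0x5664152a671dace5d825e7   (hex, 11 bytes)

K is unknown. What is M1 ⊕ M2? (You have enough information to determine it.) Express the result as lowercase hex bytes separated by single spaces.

8a 97 1e a1 d8 e4 05 47 8f bf 0e

C1 ⊕ C2 = (M1 ⊕ K) ⊕ (M2 ⊕ K) = M1 ⊕ M2 — the shared key cancels under XOR.
byte 0: 11011100 xor 01010110 = 10001010
byte 1: 11110011 xor 01100100 = 10010111
byte 2: 00001011 xor 00010101 = 00011110
byte 3: 10001011 xor 00101010 = 10100001
byte 4: 10111111 xor 01100111 = 11011000
byte 5: 11111001 xor 00011101 = 11100100
byte 6: 10101001 xor 10101100 = 00000101
byte 7: 10100010 xor 11100101 = 01000111
byte 8: 01010111 xor 11011000 = 10001111
byte 9: 10011010 xor 00100101 = 10111111
byte 10: 11101001 xor 11100111 = 00001110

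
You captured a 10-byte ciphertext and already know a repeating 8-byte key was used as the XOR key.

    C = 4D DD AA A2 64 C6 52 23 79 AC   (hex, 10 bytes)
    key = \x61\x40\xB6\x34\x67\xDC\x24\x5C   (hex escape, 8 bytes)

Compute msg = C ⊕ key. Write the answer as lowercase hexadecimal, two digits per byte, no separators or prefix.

The 8-byte key repeats, so the effective keystream is 61 40 b6 34 67 dc 24 5c 61 40.
byte 0: 4d ⊕ 61 = 2c
byte 1: dd ⊕ 40 = 9d
byte 2: aa ⊕ b6 = 1c
byte 3: a2 ⊕ 34 = 96
byte 4: 64 ⊕ 67 = 03
byte 5: c6 ⊕ dc = 1a
byte 6: 52 ⊕ 24 = 76
byte 7: 23 ⊕ 5c = 7f
byte 8: 79 ⊕ 61 = 18
byte 9: ac ⊕ 40 = ec

2c9d1c96031a767f18ec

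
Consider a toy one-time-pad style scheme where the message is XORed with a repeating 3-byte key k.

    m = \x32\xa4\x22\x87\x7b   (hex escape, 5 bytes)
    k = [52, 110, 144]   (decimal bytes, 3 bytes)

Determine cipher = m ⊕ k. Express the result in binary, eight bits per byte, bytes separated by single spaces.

The 3-byte key repeats, so the effective keystream is 34 6e 90 34 6e.
byte 0: 00110010 ⊕ 00110100 = 00000110
byte 1: 10100100 ⊕ 01101110 = 11001010
byte 2: 00100010 ⊕ 10010000 = 10110010
byte 3: 10000111 ⊕ 00110100 = 10110011
byte 4: 01111011 ⊕ 01101110 = 00010101

00000110 11001010 10110010 10110011 00010101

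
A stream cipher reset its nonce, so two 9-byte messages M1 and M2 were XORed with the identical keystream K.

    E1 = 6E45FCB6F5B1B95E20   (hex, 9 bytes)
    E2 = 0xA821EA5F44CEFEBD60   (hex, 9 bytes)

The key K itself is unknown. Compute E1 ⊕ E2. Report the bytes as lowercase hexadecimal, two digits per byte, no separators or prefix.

E1 ⊕ E2 = (M1 ⊕ K) ⊕ (M2 ⊕ K) = M1 ⊕ M2 — the shared key cancels under XOR.
byte 0: 6e ⊕ a8 = c6
byte 1: 45 ⊕ 21 = 64
byte 2: fc ⊕ ea = 16
byte 3: b6 ⊕ 5f = e9
byte 4: f5 ⊕ 44 = b1
byte 5: b1 ⊕ ce = 7f
byte 6: b9 ⊕ fe = 47
byte 7: 5e ⊕ bd = e3
byte 8: 20 ⊕ 60 = 40

c66416e9b17f47e340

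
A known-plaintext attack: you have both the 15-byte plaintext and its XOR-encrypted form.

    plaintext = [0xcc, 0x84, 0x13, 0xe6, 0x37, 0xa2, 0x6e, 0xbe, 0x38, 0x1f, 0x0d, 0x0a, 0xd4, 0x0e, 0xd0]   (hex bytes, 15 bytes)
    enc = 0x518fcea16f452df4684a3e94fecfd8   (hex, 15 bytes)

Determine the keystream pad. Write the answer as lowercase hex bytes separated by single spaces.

9d 0b dd 47 58 e7 43 4a 50 55 33 9e 2a c1 08

Since enc = plaintext ⊕ pad, XORing both sides with plaintext gives pad = plaintext ⊕ enc.
byte 0: 11001100 xor 01010001 = 10011101
byte 1: 10000100 xor 10001111 = 00001011
byte 2: 00010011 xor 11001110 = 11011101
byte 3: 11100110 xor 10100001 = 01000111
byte 4: 00110111 xor 01101111 = 01011000
byte 5: 10100010 xor 01000101 = 11100111
byte 6: 01101110 xor 00101101 = 01000011
byte 7: 10111110 xor 11110100 = 01001010
byte 8: 00111000 xor 01101000 = 01010000
byte 9: 00011111 xor 01001010 = 01010101
byte 10: 00001101 xor 00111110 = 00110011
byte 11: 00001010 xor 10010100 = 10011110
byte 12: 11010100 xor 11111110 = 00101010
byte 13: 00001110 xor 11001111 = 11000001
byte 14: 11010000 xor 11011000 = 00001000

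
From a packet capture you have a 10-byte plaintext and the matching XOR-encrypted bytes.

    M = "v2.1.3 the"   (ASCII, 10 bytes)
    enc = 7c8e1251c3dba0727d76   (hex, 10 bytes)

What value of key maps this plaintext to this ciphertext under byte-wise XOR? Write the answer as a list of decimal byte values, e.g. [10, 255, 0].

Since enc = M ⊕ key, XORing both sides with M gives key = M ⊕ enc.
118 ⊕ 124 =  10
 50 ⊕ 142 = 188
 46 ⊕  18 =  60
 49 ⊕  81 =  96
 46 ⊕ 195 = 237
 51 ⊕ 219 = 232
 32 ⊕ 160 = 128
116 ⊕ 114 =   6
104 ⊕ 125 =  21
101 ⊕ 118 =  19

[10, 188, 60, 96, 237, 232, 128, 6, 21, 19]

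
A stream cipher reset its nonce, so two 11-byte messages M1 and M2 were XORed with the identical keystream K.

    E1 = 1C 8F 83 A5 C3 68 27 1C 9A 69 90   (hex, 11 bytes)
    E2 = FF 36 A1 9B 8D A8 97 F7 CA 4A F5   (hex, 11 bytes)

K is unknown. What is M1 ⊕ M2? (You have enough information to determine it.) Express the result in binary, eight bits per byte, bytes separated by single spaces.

11100011 10111001 00100010 00111110 01001110 11000000 10110000 11101011 01010000 00100011 01100101

E1 ⊕ E2 = (M1 ⊕ K) ⊕ (M2 ⊕ K) = M1 ⊕ M2 — the shared key cancels under XOR.
00011100 xor 11111111 = 11100011
10001111 xor 00110110 = 10111001
10000011 xor 10100001 = 00100010
10100101 xor 10011011 = 00111110
11000011 xor 10001101 = 01001110
01101000 xor 10101000 = 11000000
00100111 xor 10010111 = 10110000
00011100 xor 11110111 = 11101011
10011010 xor 11001010 = 01010000
01101001 xor 01001010 = 00100011
10010000 xor 11110101 = 01100101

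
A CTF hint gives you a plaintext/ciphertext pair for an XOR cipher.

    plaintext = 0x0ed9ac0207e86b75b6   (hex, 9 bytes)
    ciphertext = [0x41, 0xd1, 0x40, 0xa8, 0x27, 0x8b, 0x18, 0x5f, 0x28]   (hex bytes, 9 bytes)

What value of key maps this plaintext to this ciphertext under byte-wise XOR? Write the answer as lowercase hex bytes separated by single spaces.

4f 08 ec aa 20 63 73 2a 9e

Since ciphertext = plaintext ⊕ key, XORing both sides with plaintext gives key = plaintext ⊕ ciphertext.
00001110 ^ 01000001 = 01001111
11011001 ^ 11010001 = 00001000
10101100 ^ 01000000 = 11101100
00000010 ^ 10101000 = 10101010
00000111 ^ 00100111 = 00100000
11101000 ^ 10001011 = 01100011
01101011 ^ 00011000 = 01110011
01110101 ^ 01011111 = 00101010
10110110 ^ 00101000 = 10011110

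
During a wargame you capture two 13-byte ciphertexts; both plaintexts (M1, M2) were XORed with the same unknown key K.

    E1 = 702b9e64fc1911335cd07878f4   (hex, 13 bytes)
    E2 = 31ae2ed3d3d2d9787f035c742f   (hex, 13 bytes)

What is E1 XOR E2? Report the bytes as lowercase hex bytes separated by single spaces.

41 85 b0 b7 2f cb c8 4b 23 d3 24 0c db

E1 ⊕ E2 = (M1 ⊕ K) ⊕ (M2 ⊕ K) = M1 ⊕ M2 — the shared key cancels under XOR.
byte 0: 70 xor 31 = 41
byte 1: 2b xor ae = 85
byte 2: 9e xor 2e = b0
byte 3: 64 xor d3 = b7
byte 4: fc xor d3 = 2f
byte 5: 19 xor d2 = cb
byte 6: 11 xor d9 = c8
byte 7: 33 xor 78 = 4b
byte 8: 5c xor 7f = 23
byte 9: d0 xor 03 = d3
byte 10: 78 xor 5c = 24
byte 11: 78 xor 74 = 0c
byte 12: f4 xor 2f = db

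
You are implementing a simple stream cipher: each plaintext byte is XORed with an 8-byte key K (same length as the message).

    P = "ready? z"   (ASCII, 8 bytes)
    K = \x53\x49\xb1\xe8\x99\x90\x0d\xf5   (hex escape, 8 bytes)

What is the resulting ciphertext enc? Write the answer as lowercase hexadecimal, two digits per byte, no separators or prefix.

212cd08ce0af2d8f

XOR is its own inverse, so applying the key byte-wise gives the result directly.
byte 0: 01110010 XOR 01010011 = 00100001
byte 1: 01100101 XOR 01001001 = 00101100
byte 2: 01100001 XOR 10110001 = 11010000
byte 3: 01100100 XOR 11101000 = 10001100
byte 4: 01111001 XOR 10011001 = 11100000
byte 5: 00111111 XOR 10010000 = 10101111
byte 6: 00100000 XOR 00001101 = 00101101
byte 7: 01111010 XOR 11110101 = 10001111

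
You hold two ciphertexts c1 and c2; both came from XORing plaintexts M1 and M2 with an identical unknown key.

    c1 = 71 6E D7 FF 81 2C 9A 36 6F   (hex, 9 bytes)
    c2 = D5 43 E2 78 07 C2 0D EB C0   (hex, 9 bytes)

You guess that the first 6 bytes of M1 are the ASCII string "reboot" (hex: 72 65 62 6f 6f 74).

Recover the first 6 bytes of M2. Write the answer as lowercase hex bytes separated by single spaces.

d6 48 57 e8 e9 9a

First, c1 ⊕ c2 = (M1 ⊕ K) ⊕ (M2 ⊕ K) = M1 ⊕ M2, so the key drops out. Then M2 = (M1 ⊕ M2) ⊕ M1 over the first 6 bytes.
byte 0: (71 ⊕ d5) ⊕ 72 = a4 ⊕ 72 = d6
byte 1: (6e ⊕ 43) ⊕ 65 = 2d ⊕ 65 = 48
byte 2: (d7 ⊕ e2) ⊕ 62 = 35 ⊕ 62 = 57
byte 3: (ff ⊕ 78) ⊕ 6f = 87 ⊕ 6f = e8
byte 4: (81 ⊕ 07) ⊕ 6f = 86 ⊕ 6f = e9
byte 5: (2c ⊕ c2) ⊕ 74 = ee ⊕ 74 = 9a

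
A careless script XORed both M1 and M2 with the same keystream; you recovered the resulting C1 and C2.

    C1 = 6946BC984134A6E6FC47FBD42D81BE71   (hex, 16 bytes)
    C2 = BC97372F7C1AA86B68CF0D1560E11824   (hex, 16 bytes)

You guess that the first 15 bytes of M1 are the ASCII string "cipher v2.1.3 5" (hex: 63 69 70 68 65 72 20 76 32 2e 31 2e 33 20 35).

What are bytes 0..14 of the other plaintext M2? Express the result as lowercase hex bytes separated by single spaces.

b6 b8 fb df 58 5c 2e fb a6 a6 c7 ef 7e 40 93

First, C1 ⊕ C2 = (M1 ⊕ K) ⊕ (M2 ⊕ K) = M1 ⊕ M2, so the key drops out. Then M2 = (M1 ⊕ M2) ⊕ M1 over the first 15 bytes.
byte 0: (69 ⊕ bc) ⊕ 63 = d5 ⊕ 63 = b6
byte 1: (46 ⊕ 97) ⊕ 69 = d1 ⊕ 69 = b8
byte 2: (bc ⊕ 37) ⊕ 70 = 8b ⊕ 70 = fb
byte 3: (98 ⊕ 2f) ⊕ 68 = b7 ⊕ 68 = df
byte 4: (41 ⊕ 7c) ⊕ 65 = 3d ⊕ 65 = 58
byte 5: (34 ⊕ 1a) ⊕ 72 = 2e ⊕ 72 = 5c
byte 6: (a6 ⊕ a8) ⊕ 20 = 0e ⊕ 20 = 2e
byte 7: (e6 ⊕ 6b) ⊕ 76 = 8d ⊕ 76 = fb
byte 8: (fc ⊕ 68) ⊕ 32 = 94 ⊕ 32 = a6
byte 9: (47 ⊕ cf) ⊕ 2e = 88 ⊕ 2e = a6
byte 10: (fb ⊕ 0d) ⊕ 31 = f6 ⊕ 31 = c7
byte 11: (d4 ⊕ 15) ⊕ 2e = c1 ⊕ 2e = ef
byte 12: (2d ⊕ 60) ⊕ 33 = 4d ⊕ 33 = 7e
byte 13: (81 ⊕ e1) ⊕ 20 = 60 ⊕ 20 = 40
byte 14: (be ⊕ 18) ⊕ 35 = a6 ⊕ 35 = 93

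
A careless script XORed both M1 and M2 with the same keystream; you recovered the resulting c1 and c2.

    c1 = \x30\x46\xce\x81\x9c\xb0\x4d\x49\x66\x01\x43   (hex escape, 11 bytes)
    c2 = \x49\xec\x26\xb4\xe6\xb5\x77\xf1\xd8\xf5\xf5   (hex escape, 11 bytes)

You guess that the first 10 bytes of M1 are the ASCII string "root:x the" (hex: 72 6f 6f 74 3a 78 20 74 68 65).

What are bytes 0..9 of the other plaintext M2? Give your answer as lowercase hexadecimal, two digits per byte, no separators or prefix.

First, c1 ⊕ c2 = (M1 ⊕ K) ⊕ (M2 ⊕ K) = M1 ⊕ M2, so the key drops out. Then M2 = (M1 ⊕ M2) ⊕ M1 over the first 10 bytes.
byte 0: (30 ^ 49) ^ 72 = 79 ^ 72 = 0b
byte 1: (46 ^ ec) ^ 6f = aa ^ 6f = c5
byte 2: (ce ^ 26) ^ 6f = e8 ^ 6f = 87
byte 3: (81 ^ b4) ^ 74 = 35 ^ 74 = 41
byte 4: (9c ^ e6) ^ 3a = 7a ^ 3a = 40
byte 5: (b0 ^ b5) ^ 78 = 05 ^ 78 = 7d
byte 6: (4d ^ 77) ^ 20 = 3a ^ 20 = 1a
byte 7: (49 ^ f1) ^ 74 = b8 ^ 74 = cc
byte 8: (66 ^ d8) ^ 68 = be ^ 68 = d6
byte 9: (01 ^ f5) ^ 65 = f4 ^ 65 = 91

0bc58741407d1accd691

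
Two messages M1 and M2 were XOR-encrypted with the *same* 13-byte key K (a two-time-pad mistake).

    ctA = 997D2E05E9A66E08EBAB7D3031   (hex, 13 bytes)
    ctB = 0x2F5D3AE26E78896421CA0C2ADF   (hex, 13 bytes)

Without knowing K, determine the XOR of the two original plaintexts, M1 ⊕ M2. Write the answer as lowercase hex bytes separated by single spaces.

b6 20 14 e7 87 de e7 6c ca 61 71 1a ee

ctA ⊕ ctB = (M1 ⊕ K) ⊕ (M2 ⊕ K) = M1 ⊕ M2 — the shared key cancels under XOR.
99 xor 2f = b6
7d xor 5d = 20
2e xor 3a = 14
05 xor e2 = e7
e9 xor 6e = 87
a6 xor 78 = de
6e xor 89 = e7
08 xor 64 = 6c
eb xor 21 = ca
ab xor ca = 61
7d xor 0c = 71
30 xor 2a = 1a
31 xor df = ee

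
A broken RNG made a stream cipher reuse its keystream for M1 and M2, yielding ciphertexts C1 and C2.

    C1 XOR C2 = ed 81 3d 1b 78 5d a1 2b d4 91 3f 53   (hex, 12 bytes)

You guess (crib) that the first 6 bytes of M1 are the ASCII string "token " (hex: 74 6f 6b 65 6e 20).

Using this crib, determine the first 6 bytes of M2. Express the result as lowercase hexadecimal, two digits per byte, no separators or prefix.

99ee567e167d

Since C1 ⊕ C2 = M1 ⊕ M2, XORing with the guessed M1 bytes yields the corresponding M2 bytes: M2 = (C1 ⊕ C2) ⊕ M1.
ed ⊕ 74 = 99
81 ⊕ 6f = ee
3d ⊕ 6b = 56
1b ⊕ 65 = 7e
78 ⊕ 6e = 16
5d ⊕ 20 = 7d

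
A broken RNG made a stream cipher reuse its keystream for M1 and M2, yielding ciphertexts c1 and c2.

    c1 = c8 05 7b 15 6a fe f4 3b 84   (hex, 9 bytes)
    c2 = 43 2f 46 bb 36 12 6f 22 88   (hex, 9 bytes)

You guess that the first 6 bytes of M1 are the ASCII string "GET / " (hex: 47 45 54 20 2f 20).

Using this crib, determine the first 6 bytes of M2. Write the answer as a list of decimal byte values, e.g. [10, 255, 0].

[204, 111, 105, 142, 115, 204]

First, c1 ⊕ c2 = (M1 ⊕ K) ⊕ (M2 ⊕ K) = M1 ⊕ M2, so the key drops out. Then M2 = (M1 ⊕ M2) ⊕ M1 over the first 6 bytes.
byte 0: (c8 ⊕ 43) ⊕ 47 = 8b ⊕ 47 = cc
byte 1: (05 ⊕ 2f) ⊕ 45 = 2a ⊕ 45 = 6f
byte 2: (7b ⊕ 46) ⊕ 54 = 3d ⊕ 54 = 69
byte 3: (15 ⊕ bb) ⊕ 20 = ae ⊕ 20 = 8e
byte 4: (6a ⊕ 36) ⊕ 2f = 5c ⊕ 2f = 73
byte 5: (fe ⊕ 12) ⊕ 20 = ec ⊕ 20 = cc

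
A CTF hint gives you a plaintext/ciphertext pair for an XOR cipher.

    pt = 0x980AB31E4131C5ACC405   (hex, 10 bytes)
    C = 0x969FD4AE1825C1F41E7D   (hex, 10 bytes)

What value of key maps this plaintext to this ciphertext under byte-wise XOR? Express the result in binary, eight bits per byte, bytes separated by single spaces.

00001110 10010101 01100111 10110000 01011001 00010100 00000100 01011000 11011010 01111000

Since C = pt ⊕ key, XORing both sides with pt gives key = pt ⊕ C.
98 ⊕ 96 = 0e
0a ⊕ 9f = 95
b3 ⊕ d4 = 67
1e ⊕ ae = b0
41 ⊕ 18 = 59
31 ⊕ 25 = 14
c5 ⊕ c1 = 04
ac ⊕ f4 = 58
c4 ⊕ 1e = da
05 ⊕ 7d = 78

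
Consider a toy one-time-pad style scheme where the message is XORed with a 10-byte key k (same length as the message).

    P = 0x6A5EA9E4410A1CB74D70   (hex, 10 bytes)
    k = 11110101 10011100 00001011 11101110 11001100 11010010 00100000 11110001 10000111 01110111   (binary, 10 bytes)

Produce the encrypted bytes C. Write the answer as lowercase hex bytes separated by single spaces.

9f c2 a2 0a 8d d8 3c 46 ca 07

106 xor 245 = 159
 94 xor 156 = 194
169 xor  11 = 162
228 xor 238 =  10
 65 xor 204 = 141
 10 xor 210 = 216
 28 xor  32 =  60
183 xor 241 =  70
 77 xor 135 = 202
112 xor 119 =   7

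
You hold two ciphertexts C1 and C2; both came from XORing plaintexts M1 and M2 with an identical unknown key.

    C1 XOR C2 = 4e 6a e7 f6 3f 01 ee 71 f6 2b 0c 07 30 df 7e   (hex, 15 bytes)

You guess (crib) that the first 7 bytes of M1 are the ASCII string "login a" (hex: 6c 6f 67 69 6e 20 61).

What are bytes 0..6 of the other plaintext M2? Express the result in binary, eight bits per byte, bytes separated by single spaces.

00100010 00000101 10000000 10011111 01010001 00100001 10001111

Since C1 ⊕ C2 = M1 ⊕ M2, XORing with the guessed M1 bytes yields the corresponding M2 bytes: M2 = (C1 ⊕ C2) ⊕ M1.
 78 ⊕ 108 =  34
106 ⊕ 111 =   5
231 ⊕ 103 = 128
246 ⊕ 105 = 159
 63 ⊕ 110 =  81
  1 ⊕  32 =  33
238 ⊕  97 = 143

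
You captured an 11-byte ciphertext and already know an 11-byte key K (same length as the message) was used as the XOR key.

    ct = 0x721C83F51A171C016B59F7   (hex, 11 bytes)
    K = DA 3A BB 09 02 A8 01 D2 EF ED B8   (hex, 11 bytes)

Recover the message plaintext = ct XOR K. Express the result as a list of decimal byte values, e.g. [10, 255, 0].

[168, 38, 56, 252, 24, 191, 29, 211, 132, 180, 79]

72 XOR da = a8
1c XOR 3a = 26
83 XOR bb = 38
f5 XOR 09 = fc
1a XOR 02 = 18
17 XOR a8 = bf
1c XOR 01 = 1d
01 XOR d2 = d3
6b XOR ef = 84
59 XOR ed = b4
f7 XOR b8 = 4f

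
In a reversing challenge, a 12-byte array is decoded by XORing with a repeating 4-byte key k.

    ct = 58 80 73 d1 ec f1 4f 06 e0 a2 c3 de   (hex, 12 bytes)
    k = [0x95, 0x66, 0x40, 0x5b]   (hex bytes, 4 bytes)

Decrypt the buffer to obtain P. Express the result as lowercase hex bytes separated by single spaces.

cd e6 33 8a 79 97 0f 5d 75 c4 83 85

The 4-byte key repeats, so the effective keystream is 95 66 40 5b 95 66 40 5b 95 66 40 5b.
byte 0: 58 ⊕ 95 = cd
byte 1: 80 ⊕ 66 = e6
byte 2: 73 ⊕ 40 = 33
byte 3: d1 ⊕ 5b = 8a
byte 4: ec ⊕ 95 = 79
byte 5: f1 ⊕ 66 = 97
byte 6: 4f ⊕ 40 = 0f
byte 7: 06 ⊕ 5b = 5d
byte 8: e0 ⊕ 95 = 75
byte 9: a2 ⊕ 66 = c4
byte 10: c3 ⊕ 40 = 83
byte 11: de ⊕ 5b = 85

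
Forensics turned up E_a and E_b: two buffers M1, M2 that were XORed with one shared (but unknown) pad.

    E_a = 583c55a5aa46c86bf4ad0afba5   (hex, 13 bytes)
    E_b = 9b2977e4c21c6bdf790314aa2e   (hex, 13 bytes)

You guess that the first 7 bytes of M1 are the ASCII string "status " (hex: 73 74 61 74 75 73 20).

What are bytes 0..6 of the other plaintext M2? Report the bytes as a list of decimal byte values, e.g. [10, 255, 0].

First, E_a ⊕ E_b = (M1 ⊕ K) ⊕ (M2 ⊕ K) = M1 ⊕ M2, so the key drops out. Then M2 = (M1 ⊕ M2) ⊕ M1 over the first 7 bytes.
byte 0: (58 xor 9b) xor 73 = c3 xor 73 = b0
byte 1: (3c xor 29) xor 74 = 15 xor 74 = 61
byte 2: (55 xor 77) xor 61 = 22 xor 61 = 43
byte 3: (a5 xor e4) xor 74 = 41 xor 74 = 35
byte 4: (aa xor c2) xor 75 = 68 xor 75 = 1d
byte 5: (46 xor 1c) xor 73 = 5a xor 73 = 29
byte 6: (c8 xor 6b) xor 20 = a3 xor 20 = 83

[176, 97, 67, 53, 29, 41, 131]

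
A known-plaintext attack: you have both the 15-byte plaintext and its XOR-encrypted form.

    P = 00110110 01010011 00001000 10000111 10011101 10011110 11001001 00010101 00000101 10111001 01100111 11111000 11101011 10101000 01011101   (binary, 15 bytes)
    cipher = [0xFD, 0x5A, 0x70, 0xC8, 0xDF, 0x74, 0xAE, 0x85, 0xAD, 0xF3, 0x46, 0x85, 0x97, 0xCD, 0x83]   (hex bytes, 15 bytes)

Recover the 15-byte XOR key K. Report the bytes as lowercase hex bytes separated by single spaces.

cb 09 78 4f 42 ea 67 90 a8 4a 21 7d 7c 65 de

Since cipher = P ⊕ K, XORing both sides with P gives K = P ⊕ cipher.
byte 0:  54 XOR 253 = 203
byte 1:  83 XOR  90 =   9
byte 2:   8 XOR 112 = 120
byte 3: 135 XOR 200 =  79
byte 4: 157 XOR 223 =  66
byte 5: 158 XOR 116 = 234
byte 6: 201 XOR 174 = 103
byte 7:  21 XOR 133 = 144
byte 8:   5 XOR 173 = 168
byte 9: 185 XOR 243 =  74
byte 10: 103 XOR  70 =  33
byte 11: 248 XOR 133 = 125
byte 12: 235 XOR 151 = 124
byte 13: 168 XOR 205 = 101
byte 14:  93 XOR 131 = 222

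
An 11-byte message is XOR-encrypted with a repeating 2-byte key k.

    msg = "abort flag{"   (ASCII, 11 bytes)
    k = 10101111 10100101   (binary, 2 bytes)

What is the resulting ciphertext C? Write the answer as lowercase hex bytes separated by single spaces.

ce c7 c0 d7 db 85 c9 c9 ce c2 d4

The 2-byte key repeats, so the effective keystream is af a5 af a5 af a5 af a5 af a5 af.
byte 0:  97 XOR 175 = 206
byte 1:  98 XOR 165 = 199
byte 2: 111 XOR 175 = 192
byte 3: 114 XOR 165 = 215
byte 4: 116 XOR 175 = 219
byte 5:  32 XOR 165 = 133
byte 6: 102 XOR 175 = 201
byte 7: 108 XOR 165 = 201
byte 8:  97 XOR 175 = 206
byte 9: 103 XOR 165 = 194
byte 10: 123 XOR 175 = 212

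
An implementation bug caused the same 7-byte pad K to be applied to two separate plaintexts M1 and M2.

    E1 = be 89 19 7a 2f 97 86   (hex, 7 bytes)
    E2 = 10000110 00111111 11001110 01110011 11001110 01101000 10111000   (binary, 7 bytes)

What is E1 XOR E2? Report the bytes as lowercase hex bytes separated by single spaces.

E1 ⊕ E2 = (M1 ⊕ K) ⊕ (M2 ⊕ K) = M1 ⊕ M2 — the shared key cancels under XOR.
byte 0: be XOR 86 = 38
byte 1: 89 XOR 3f = b6
byte 2: 19 XOR ce = d7
byte 3: 7a XOR 73 = 09
byte 4: 2f XOR ce = e1
byte 5: 97 XOR 68 = ff
byte 6: 86 XOR b8 = 3e

38 b6 d7 09 e1 ff 3e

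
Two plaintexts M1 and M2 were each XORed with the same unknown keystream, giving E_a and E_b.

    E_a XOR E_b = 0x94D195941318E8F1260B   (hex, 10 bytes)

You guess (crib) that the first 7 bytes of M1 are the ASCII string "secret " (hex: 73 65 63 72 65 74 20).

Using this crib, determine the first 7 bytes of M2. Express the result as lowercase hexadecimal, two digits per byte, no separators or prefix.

Since E_a ⊕ E_b = M1 ⊕ M2, XORing with the guessed M1 bytes yields the corresponding M2 bytes: M2 = (E_a ⊕ E_b) ⊕ M1.
10010100 XOR 01110011 = 11100111
11010001 XOR 01100101 = 10110100
10010101 XOR 01100011 = 11110110
10010100 XOR 01110010 = 11100110
00010011 XOR 01100101 = 01110110
00011000 XOR 01110100 = 01101100
11101000 XOR 00100000 = 11001000

e7b4f6e6766cc8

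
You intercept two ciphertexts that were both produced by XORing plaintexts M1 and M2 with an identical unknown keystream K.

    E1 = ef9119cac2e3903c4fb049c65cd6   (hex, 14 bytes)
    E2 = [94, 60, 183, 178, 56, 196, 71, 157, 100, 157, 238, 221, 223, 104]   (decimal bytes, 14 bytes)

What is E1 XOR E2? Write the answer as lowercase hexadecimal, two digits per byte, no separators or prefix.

E1 ⊕ E2 = (M1 ⊕ K) ⊕ (M2 ⊕ K) = M1 ⊕ M2 — the shared key cancels under XOR.
11101111 ⊕ 01011110 = 10110001
10010001 ⊕ 00111100 = 10101101
00011001 ⊕ 10110111 = 10101110
11001010 ⊕ 10110010 = 01111000
11000010 ⊕ 00111000 = 11111010
11100011 ⊕ 11000100 = 00100111
10010000 ⊕ 01000111 = 11010111
00111100 ⊕ 10011101 = 10100001
01001111 ⊕ 01100100 = 00101011
10110000 ⊕ 10011101 = 00101101
01001001 ⊕ 11101110 = 10100111
11000110 ⊕ 11011101 = 00011011
01011100 ⊕ 11011111 = 10000011
11010110 ⊕ 01101000 = 10111110

b1adae78fa27d7a12b2da71b83be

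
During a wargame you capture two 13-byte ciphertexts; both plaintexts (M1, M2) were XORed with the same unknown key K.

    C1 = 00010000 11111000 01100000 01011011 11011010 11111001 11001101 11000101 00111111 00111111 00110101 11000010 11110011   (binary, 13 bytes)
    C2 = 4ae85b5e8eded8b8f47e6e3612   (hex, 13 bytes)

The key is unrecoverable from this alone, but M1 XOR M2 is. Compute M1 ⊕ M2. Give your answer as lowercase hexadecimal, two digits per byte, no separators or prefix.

5a103b055427157dcb415bf4e1

C1 ⊕ C2 = (M1 ⊕ K) ⊕ (M2 ⊕ K) = M1 ⊕ M2 — the shared key cancels under XOR.
 16 ⊕  74 =  90
248 ⊕ 232 =  16
 96 ⊕  91 =  59
 91 ⊕  94 =   5
218 ⊕ 142 =  84
249 ⊕ 222 =  39
205 ⊕ 216 =  21
197 ⊕ 184 = 125
 63 ⊕ 244 = 203
 63 ⊕ 126 =  65
 53 ⊕ 110 =  91
194 ⊕  54 = 244
243 ⊕  18 = 225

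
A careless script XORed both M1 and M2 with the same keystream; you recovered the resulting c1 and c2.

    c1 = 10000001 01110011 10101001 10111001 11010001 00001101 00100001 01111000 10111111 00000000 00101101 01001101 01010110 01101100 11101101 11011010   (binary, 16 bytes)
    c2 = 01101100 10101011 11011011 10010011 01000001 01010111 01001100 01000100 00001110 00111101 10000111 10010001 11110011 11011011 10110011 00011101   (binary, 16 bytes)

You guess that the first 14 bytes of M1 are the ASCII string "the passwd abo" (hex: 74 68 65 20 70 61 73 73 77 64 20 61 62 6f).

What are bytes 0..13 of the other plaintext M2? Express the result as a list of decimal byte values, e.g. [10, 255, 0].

[153, 176, 23, 10, 224, 59, 30, 79, 198, 89, 138, 189, 199, 216]

First, c1 ⊕ c2 = (M1 ⊕ K) ⊕ (M2 ⊕ K) = M1 ⊕ M2, so the key drops out. Then M2 = (M1 ⊕ M2) ⊕ M1 over the first 14 bytes.
byte 0: (81 ⊕ 6c) ⊕ 74 = ed ⊕ 74 = 99
byte 1: (73 ⊕ ab) ⊕ 68 = d8 ⊕ 68 = b0
byte 2: (a9 ⊕ db) ⊕ 65 = 72 ⊕ 65 = 17
byte 3: (b9 ⊕ 93) ⊕ 20 = 2a ⊕ 20 = 0a
byte 4: (d1 ⊕ 41) ⊕ 70 = 90 ⊕ 70 = e0
byte 5: (0d ⊕ 57) ⊕ 61 = 5a ⊕ 61 = 3b
byte 6: (21 ⊕ 4c) ⊕ 73 = 6d ⊕ 73 = 1e
byte 7: (78 ⊕ 44) ⊕ 73 = 3c ⊕ 73 = 4f
byte 8: (bf ⊕ 0e) ⊕ 77 = b1 ⊕ 77 = c6
byte 9: (00 ⊕ 3d) ⊕ 64 = 3d ⊕ 64 = 59
byte 10: (2d ⊕ 87) ⊕ 20 = aa ⊕ 20 = 8a
byte 11: (4d ⊕ 91) ⊕ 61 = dc ⊕ 61 = bd
byte 12: (56 ⊕ f3) ⊕ 62 = a5 ⊕ 62 = c7
byte 13: (6c ⊕ db) ⊕ 6f = b7 ⊕ 6f = d8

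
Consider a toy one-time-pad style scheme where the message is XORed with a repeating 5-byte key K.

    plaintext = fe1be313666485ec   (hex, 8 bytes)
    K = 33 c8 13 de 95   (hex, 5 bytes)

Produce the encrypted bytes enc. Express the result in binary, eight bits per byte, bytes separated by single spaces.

11001101 11010011 11110000 11001101 11110011 01010111 01001101 11111111

The 5-byte key repeats, so the effective keystream is 33 c8 13 de 95 33 c8 13.
byte 0: fe ⊕ 33 = cd
byte 1: 1b ⊕ c8 = d3
byte 2: e3 ⊕ 13 = f0
byte 3: 13 ⊕ de = cd
byte 4: 66 ⊕ 95 = f3
byte 5: 64 ⊕ 33 = 57
byte 6: 85 ⊕ c8 = 4d
byte 7: ec ⊕ 13 = ff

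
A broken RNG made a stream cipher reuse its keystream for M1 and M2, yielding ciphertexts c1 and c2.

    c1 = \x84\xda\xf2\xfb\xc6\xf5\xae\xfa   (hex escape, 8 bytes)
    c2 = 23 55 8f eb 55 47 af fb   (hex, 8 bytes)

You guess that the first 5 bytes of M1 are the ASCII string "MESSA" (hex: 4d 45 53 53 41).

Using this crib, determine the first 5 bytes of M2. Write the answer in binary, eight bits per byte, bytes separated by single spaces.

First, c1 ⊕ c2 = (M1 ⊕ K) ⊕ (M2 ⊕ K) = M1 ⊕ M2, so the key drops out. Then M2 = (M1 ⊕ M2) ⊕ M1 over the first 5 bytes.
byte 0: (84 XOR 23) XOR 4d = a7 XOR 4d = ea
byte 1: (da XOR 55) XOR 45 = 8f XOR 45 = ca
byte 2: (f2 XOR 8f) XOR 53 = 7d XOR 53 = 2e
byte 3: (fb XOR eb) XOR 53 = 10 XOR 53 = 43
byte 4: (c6 XOR 55) XOR 41 = 93 XOR 41 = d2

11101010 11001010 00101110 01000011 11010010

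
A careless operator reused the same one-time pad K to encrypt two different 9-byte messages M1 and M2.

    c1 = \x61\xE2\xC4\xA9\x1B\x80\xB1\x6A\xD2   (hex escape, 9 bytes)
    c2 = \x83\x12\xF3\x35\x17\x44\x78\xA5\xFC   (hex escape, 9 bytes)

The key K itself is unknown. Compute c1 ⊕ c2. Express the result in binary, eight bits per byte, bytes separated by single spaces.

c1 ⊕ c2 = (M1 ⊕ K) ⊕ (M2 ⊕ K) = M1 ⊕ M2 — the shared key cancels under XOR.
byte 0: 61 XOR 83 = e2
byte 1: e2 XOR 12 = f0
byte 2: c4 XOR f3 = 37
byte 3: a9 XOR 35 = 9c
byte 4: 1b XOR 17 = 0c
byte 5: 80 XOR 44 = c4
byte 6: b1 XOR 78 = c9
byte 7: 6a XOR a5 = cf
byte 8: d2 XOR fc = 2e

11100010 11110000 00110111 10011100 00001100 11000100 11001001 11001111 00101110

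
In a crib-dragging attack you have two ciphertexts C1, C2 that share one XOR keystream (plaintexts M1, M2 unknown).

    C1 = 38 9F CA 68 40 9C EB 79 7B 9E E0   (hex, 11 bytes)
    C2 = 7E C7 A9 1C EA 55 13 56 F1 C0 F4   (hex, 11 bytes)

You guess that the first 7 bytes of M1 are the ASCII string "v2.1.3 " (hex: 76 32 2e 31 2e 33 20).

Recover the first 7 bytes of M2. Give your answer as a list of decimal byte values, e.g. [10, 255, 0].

[48, 106, 77, 69, 132, 250, 216]

First, C1 ⊕ C2 = (M1 ⊕ K) ⊕ (M2 ⊕ K) = M1 ⊕ M2, so the key drops out. Then M2 = (M1 ⊕ M2) ⊕ M1 over the first 7 bytes.
byte 0: (38 xor 7e) xor 76 = 46 xor 76 = 30
byte 1: (9f xor c7) xor 32 = 58 xor 32 = 6a
byte 2: (ca xor a9) xor 2e = 63 xor 2e = 4d
byte 3: (68 xor 1c) xor 31 = 74 xor 31 = 45
byte 4: (40 xor ea) xor 2e = aa xor 2e = 84
byte 5: (9c xor 55) xor 33 = c9 xor 33 = fa
byte 6: (eb xor 13) xor 20 = f8 xor 20 = d8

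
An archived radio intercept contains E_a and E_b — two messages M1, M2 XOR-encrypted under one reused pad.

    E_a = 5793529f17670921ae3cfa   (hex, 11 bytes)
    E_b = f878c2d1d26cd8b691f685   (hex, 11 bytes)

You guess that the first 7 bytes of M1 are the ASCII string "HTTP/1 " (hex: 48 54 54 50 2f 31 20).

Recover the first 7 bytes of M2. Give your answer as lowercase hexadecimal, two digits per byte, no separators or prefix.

First, E_a ⊕ E_b = (M1 ⊕ K) ⊕ (M2 ⊕ K) = M1 ⊕ M2, so the key drops out. Then M2 = (M1 ⊕ M2) ⊕ M1 over the first 7 bytes.
byte 0: (57 XOR f8) XOR 48 = af XOR 48 = e7
byte 1: (93 XOR 78) XOR 54 = eb XOR 54 = bf
byte 2: (52 XOR c2) XOR 54 = 90 XOR 54 = c4
byte 3: (9f XOR d1) XOR 50 = 4e XOR 50 = 1e
byte 4: (17 XOR d2) XOR 2f = c5 XOR 2f = ea
byte 5: (67 XOR 6c) XOR 31 = 0b XOR 31 = 3a
byte 6: (09 XOR d8) XOR 20 = d1 XOR 20 = f1

e7bfc41eea3af1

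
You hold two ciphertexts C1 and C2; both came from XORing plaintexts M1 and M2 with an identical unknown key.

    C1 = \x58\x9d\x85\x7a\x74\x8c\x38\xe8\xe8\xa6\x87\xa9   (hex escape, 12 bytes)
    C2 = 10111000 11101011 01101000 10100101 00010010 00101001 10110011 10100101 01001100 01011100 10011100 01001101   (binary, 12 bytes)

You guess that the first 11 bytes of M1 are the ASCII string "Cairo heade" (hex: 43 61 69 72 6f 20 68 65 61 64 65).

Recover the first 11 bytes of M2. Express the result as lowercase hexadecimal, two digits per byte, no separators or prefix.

First, C1 ⊕ C2 = (M1 ⊕ K) ⊕ (M2 ⊕ K) = M1 ⊕ M2, so the key drops out. Then M2 = (M1 ⊕ M2) ⊕ M1 over the first 11 bytes.
byte 0: (58 XOR b8) XOR 43 = e0 XOR 43 = a3
byte 1: (9d XOR eb) XOR 61 = 76 XOR 61 = 17
byte 2: (85 XOR 68) XOR 69 = ed XOR 69 = 84
byte 3: (7a XOR a5) XOR 72 = df XOR 72 = ad
byte 4: (74 XOR 12) XOR 6f = 66 XOR 6f = 09
byte 5: (8c XOR 29) XOR 20 = a5 XOR 20 = 85
byte 6: (38 XOR b3) XOR 68 = 8b XOR 68 = e3
byte 7: (e8 XOR a5) XOR 65 = 4d XOR 65 = 28
byte 8: (e8 XOR 4c) XOR 61 = a4 XOR 61 = c5
byte 9: (a6 XOR 5c) XOR 64 = fa XOR 64 = 9e
byte 10: (87 XOR 9c) XOR 65 = 1b XOR 65 = 7e

a31784ad0985e328c59e7e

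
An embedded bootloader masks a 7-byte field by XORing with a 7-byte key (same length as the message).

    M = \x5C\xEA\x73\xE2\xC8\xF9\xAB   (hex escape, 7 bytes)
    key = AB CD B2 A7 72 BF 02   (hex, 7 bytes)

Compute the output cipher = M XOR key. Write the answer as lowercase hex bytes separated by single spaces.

byte 0: 5c XOR ab = f7
byte 1: ea XOR cd = 27
byte 2: 73 XOR b2 = c1
byte 3: e2 XOR a7 = 45
byte 4: c8 XOR 72 = ba
byte 5: f9 XOR bf = 46
byte 6: ab XOR 02 = a9

f7 27 c1 45 ba 46 a9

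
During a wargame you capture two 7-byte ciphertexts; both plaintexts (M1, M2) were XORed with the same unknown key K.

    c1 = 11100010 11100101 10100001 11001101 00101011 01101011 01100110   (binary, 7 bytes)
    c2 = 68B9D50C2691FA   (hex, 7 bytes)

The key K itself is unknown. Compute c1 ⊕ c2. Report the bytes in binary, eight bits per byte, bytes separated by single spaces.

c1 ⊕ c2 = (M1 ⊕ K) ⊕ (M2 ⊕ K) = M1 ⊕ M2 — the shared key cancels under XOR.
byte 0: e2 ⊕ 68 = 8a
byte 1: e5 ⊕ b9 = 5c
byte 2: a1 ⊕ d5 = 74
byte 3: cd ⊕ 0c = c1
byte 4: 2b ⊕ 26 = 0d
byte 5: 6b ⊕ 91 = fa
byte 6: 66 ⊕ fa = 9c

10001010 01011100 01110100 11000001 00001101 11111010 10011100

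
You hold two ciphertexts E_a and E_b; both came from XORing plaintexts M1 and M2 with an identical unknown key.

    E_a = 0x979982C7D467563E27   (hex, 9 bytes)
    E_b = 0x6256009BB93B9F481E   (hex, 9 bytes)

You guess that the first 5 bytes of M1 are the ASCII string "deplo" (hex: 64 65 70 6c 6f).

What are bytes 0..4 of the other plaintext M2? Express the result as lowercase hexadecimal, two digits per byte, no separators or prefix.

91aaf23002

First, E_a ⊕ E_b = (M1 ⊕ K) ⊕ (M2 ⊕ K) = M1 ⊕ M2, so the key drops out. Then M2 = (M1 ⊕ M2) ⊕ M1 over the first 5 bytes.
byte 0: (97 xor 62) xor 64 = f5 xor 64 = 91
byte 1: (99 xor 56) xor 65 = cf xor 65 = aa
byte 2: (82 xor 00) xor 70 = 82 xor 70 = f2
byte 3: (c7 xor 9b) xor 6c = 5c xor 6c = 30
byte 4: (d4 xor b9) xor 6f = 6d xor 6f = 02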